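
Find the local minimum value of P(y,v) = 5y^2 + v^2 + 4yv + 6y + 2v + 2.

∂P/∂y = 10y + 4v + 6 = 0 and ∂P/∂v = 4y + 2v + 2 = 0, so (y, v) = (-1, 1).
The Hessian has P_{yy} = 10, P_{vv} = 2, P_{yv} = 4, giving D = 4 > 0 with P_{yy} > 0, so the point is a local minimum.
P(-1, 1) = 0.

0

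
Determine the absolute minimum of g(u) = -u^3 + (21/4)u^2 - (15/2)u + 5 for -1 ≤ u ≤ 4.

Differentiating, g'(u) = -3u^2 + (21/2)u - 15/2; which vanishes at u = 1 and u = 5/2.
Compare values at every candidate in [-1, 4]: g(-1) = 75/4,  g(1) = 7/4,  g(5/2) = 55/16,  g(4) = -5.
So the minimum is g(4) = -5.

-5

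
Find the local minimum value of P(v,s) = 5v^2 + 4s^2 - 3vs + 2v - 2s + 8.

544/71

∂P/∂v = 10v - 3s + 2 = 0 and ∂P/∂s = -3v + 8s - 2 = 0, so (v, s) = (-10/71, 14/71).
The Hessian has P_{vv} = 10, P_{ss} = 8, P_{vs} = -3, giving D = 71 > 0 with P_{vv} > 0, so the point is a local minimum.
P(-10/71, 14/71) = 544/71.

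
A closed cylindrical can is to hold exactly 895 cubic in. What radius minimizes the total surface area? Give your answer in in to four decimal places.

With radius r and height h, πr²h = 895 so h = 895/(πr²), and S(r) = 2πr² + 2πrh = 2πr² + 2·895/r.
S'(r) = 4πr − 2·895/r² = 0 ⇒ r³ = 895/(2π), so r ≈ 5.2225 and h = 2r ≈ 10.4451.
S''(r) = 4π + 4·895/r³ > 0, so this is the minimum; S ≈ 514.1185.

5.2225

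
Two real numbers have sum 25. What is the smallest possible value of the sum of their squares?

With a + b = 25, a^2 + b^2 = a^2 + (25 − a)^2.
The derivative 2a − 2(25 − a) = 4a − 50 vanishes at a = 25/2; second derivative 4 > 0, a minimum.
The minimum is 2·(25/2)^2 = 625/2.

625/2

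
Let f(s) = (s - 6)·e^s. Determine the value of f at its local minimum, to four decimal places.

-148.4132

f'(s) = 1·e^s + (s - 6)·1·e^s = (s - 5)·e^s. Since e^s > 0, the only critical point is s = 5.
f''(5) has the same sign as 1 > 0, so this is a local minimum.
f(5) = (-1)·e^(5) ≈ -148.4132.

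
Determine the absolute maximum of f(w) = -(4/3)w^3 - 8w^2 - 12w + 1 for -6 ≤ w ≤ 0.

f'(w) = -4w^2 - 16w - 12, which vanishes at w = -3 and w = -1.
Candidates: f(-6) = 73,  f(-3) = 1,  f(-1) = 19/3,  f(0) = 1.
Hence the absolute maximum is 73 at w = -6.

73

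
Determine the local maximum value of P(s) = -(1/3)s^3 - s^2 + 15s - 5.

22

P'(s) = -s^2 - 2s + 15 = 0 at s = -5, 3.
Second-derivative test with P''(s) = -2s - 2: P''(-5) = 8 > 0 ⇒ local minimum; P''(3) = -8 < 0 ⇒ local maximum.
The local maximum is P(3) = 22.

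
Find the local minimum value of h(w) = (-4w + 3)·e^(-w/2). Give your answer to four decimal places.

By the product rule, h'(w) = (2w - 11/2)·e^(-w/2). Since e^(-w/2) > 0, the only critical point is w = 11/4.
h''(11/4) has the same sign as 2 > 0, so this is a local minimum.
h(11/4) = (-8)·e^(-11/8) ≈ -2.0227.

-2.0227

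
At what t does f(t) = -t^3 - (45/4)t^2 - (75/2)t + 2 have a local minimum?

-5

f'(t) = -3t^2 - (45/2)t - 75/2. Setting f'(t) = 0 gives t ∈ {-5, -5/2}.
Second-derivative test with f''(t) = -6t - 45/2: f''(-5) = 15/2 > 0 ⇒ local minimum; f''(-5/2) = -15/2 < 0 ⇒ local maximum.
Thus f has its local minimum at t = -5, with value 133/4.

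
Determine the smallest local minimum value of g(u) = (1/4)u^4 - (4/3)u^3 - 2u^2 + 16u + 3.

Critical points: g'(u) = u^3 - 4u^2 - 4u + 16 vanishes at u = -2, 2, 4.
Second-derivative test with g''(u) = 3u^2 - 8u - 4: g''(-2) = 24 > 0 ⇒ local minimum; g''(2) = -8 < 0 ⇒ local maximum; g''(4) = 12 > 0 ⇒ local minimum.
Thus g has its smallest local minimum at u = -2, with value -67/3.

-67/3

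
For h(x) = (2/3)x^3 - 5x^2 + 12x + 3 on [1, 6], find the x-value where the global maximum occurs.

The derivative is 2x^2 - 10x + 12, which vanishes at x = 2 and x = 3.
Compare values at every candidate in [1, 6]: h(1) = 32/3, h(2) = 37/3, h(3) = 12, h(6) = 39.
Hence the absolute maximum is 39 at x = 6.

6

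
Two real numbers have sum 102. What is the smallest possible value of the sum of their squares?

5202

With a + b = 102, a^2 + b^2 = a^2 + (102 − a)^2.
The derivative 2a − 2(102 − a) = 4a − 204 vanishes at a = 51; second derivative 4 > 0, a minimum.
The minimum is 2·(51)^2 = 5202.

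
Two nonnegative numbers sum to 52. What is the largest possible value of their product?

676

With x + y = 52, the product is P(x) = x(52 − x).
P'(x) = 52 − 2x = 0 gives x = 26; P'' = −2 < 0, so this is the maximum.
P = 26·26 = 676.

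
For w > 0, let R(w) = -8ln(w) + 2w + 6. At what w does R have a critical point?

R'(w) = -8/w + 2 = 0 gives w = 4.
R''(w) = 8/w², which is positive for w > 0, so this is a local minimum.
R(4) = -8·ln(4) + 8 + 6 ≈ 2.9096.

4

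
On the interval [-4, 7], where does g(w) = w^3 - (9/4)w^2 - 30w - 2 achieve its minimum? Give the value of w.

The derivative is 3w^2 - (9/2)w - 30, which vanishes at w = -5/2 and w = 4.
Evaluating at the critical points and endpoints: g(-4) = 18; g(-5/2) = 693/16; g(4) = -94; g(7) = 83/4.
So the minimum is g(4) = -94.

4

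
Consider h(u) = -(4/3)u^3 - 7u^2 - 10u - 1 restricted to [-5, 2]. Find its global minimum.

h'(u) = -4u^2 - 14u - 10, which vanishes at u = -5/2 and u = -1.
Evaluating at the critical points and endpoints: h(-5) = 122/3; h(-5/2) = 13/12; h(-1) = 10/3; h(2) = -179/3.
Hence the absolute minimum is -179/3 at u = 2.

-179/3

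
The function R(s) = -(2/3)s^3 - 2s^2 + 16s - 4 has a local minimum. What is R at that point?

-172/3

R'(s) = -2s^2 - 4s + 16. Setting R'(s) = 0 gives s ∈ {-4, 2}.
R''(s) = -4s - 4. R''(-4) = 12 > 0 ⇒ local minimum; R''(2) = -12 < 0 ⇒ local maximum.
The local minimum is R(-4) = -172/3.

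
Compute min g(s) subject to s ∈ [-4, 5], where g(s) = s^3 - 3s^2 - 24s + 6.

g'(s) = 3s^2 - 6s - 24, which vanishes at s = -2 and s = 4.
Compare values at every candidate in [-4, 5]: g(-4) = -10; g(-2) = 34; g(4) = -74; g(5) = -64.
The minimum over the interval is -74, attained at s = 4.

-74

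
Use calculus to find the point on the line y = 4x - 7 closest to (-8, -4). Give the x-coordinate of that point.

Minimize D(x)^2 = (x + 8)^2 + (4x - 3)^2.
d/dx[D^2] = 2(x + 8) + 2·4·(4x - 3) = 0 ⇒ x = 4/17.
Then y = -103/17 and the distance is √(1225/17) ≈ 8.4887.

4/17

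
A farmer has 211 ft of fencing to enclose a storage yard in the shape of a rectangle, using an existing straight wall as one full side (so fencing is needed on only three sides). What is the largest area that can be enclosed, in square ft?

44521/8

Let the sides perpendicular to the wall have length x and the parallel side y, so 2x + y = 211 and the area is A = xy = x(211 − 2x).
A'(x) = 211 − 4x = 0 gives x = 211/4, and A''(x) = −4 < 0 confirms a maximum.
Then y = 211 − 2·211/4 = 211/2 and A = 44521/8.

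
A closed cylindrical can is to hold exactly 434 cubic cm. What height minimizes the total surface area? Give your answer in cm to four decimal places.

8.2060

With radius r and height h, πr²h = 434 so h = 434/(πr²), and S(r) = 2πr² + 2πrh = 2πr² + 2·434/r.
S'(r) = 4πr − 2·434/r² = 0 ⇒ r³ = 434/(2π), so r ≈ 4.1030 and h = 2r ≈ 8.2060.
S''(r) = 4π + 4·434/r³ > 0, so this is the minimum; S ≈ 317.3275.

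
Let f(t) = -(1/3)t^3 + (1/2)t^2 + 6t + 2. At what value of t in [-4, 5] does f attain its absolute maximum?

f'(t) = -t^2 + t + 6, which vanishes at t = -2 and t = 3.
Candidates: f(-4) = 22/3,  f(-2) = -16/3,  f(3) = 31/2,  f(5) = 17/6.
Hence the absolute maximum is 31/2 at t = 3.

3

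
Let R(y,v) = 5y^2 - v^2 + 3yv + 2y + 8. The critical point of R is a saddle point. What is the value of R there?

∂R/∂y = 10y + 3v + 2 = 0 and ∂R/∂v = 3y - 2v = 0, so (y, v) = (-4/29, -6/29).
The Hessian has R_{yy} = 10, R_{vv} = -2, R_{yv} = 3, giving D = -29 < 0, so the point is a saddle point.
R(-4/29, -6/29) = 228/29.

228/29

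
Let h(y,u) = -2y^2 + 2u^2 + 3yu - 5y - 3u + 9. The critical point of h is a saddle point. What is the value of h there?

∂h/∂y = -4y + 3u - 5 = 0 and ∂h/∂u = 3y + 4u - 3 = 0, so (y, u) = (-11/25, 27/25).
The Hessian has h_{yy} = -4, h_{uu} = 4, h_{yu} = 3, giving D = -25 < 0, so the point is a saddle point.
h(-11/25, 27/25) = 212/25.

212/25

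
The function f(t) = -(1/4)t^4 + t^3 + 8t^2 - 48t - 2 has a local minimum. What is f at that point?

f'(t) = -t^3 + 3t^2 + 16t - 48. Setting f'(t) = 0 gives t ∈ {-4, 3, 4}.
Since f''(t) = -3t^2 + 6t + 16, we get f''(-4) = -56 < 0 ⇒ local maximum; f''(3) = 7 > 0 ⇒ local minimum; f''(4) = -8 < 0 ⇒ local maximum.
Thus f has its local minimum at t = 3, with value -269/4.

-269/4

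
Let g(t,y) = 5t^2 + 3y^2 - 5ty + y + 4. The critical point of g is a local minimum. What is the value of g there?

∂g/∂t = 10t - 5y = 0 and ∂g/∂y = -5t + 6y + 1 = 0, so (t, y) = (-1/7, -2/7).
The Hessian has g_{tt} = 10, g_{yy} = 6, g_{ty} = -5, giving D = 35 > 0 with g_{tt} > 0, so the point is a local minimum.
g(-1/7, -2/7) = 27/7.

27/7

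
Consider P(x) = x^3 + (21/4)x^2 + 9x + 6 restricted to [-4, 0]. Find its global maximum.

6

Differentiating, P'(x) = 3x^2 + (21/2)x + 9; which vanishes at x = -2 and x = -3/2.
Candidates: P(-4) = -10, P(-2) = 1, P(-3/2) = 15/16, P(0) = 6.
So the maximum is P(0) = 6.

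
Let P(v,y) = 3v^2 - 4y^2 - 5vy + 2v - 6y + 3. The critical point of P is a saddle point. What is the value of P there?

251/73

∂P/∂v = 6v - 5y + 2 = 0 and ∂P/∂y = -5v - 8y - 6 = 0, so (v, y) = (-46/73, -26/73).
The Hessian has P_{vv} = 6, P_{yy} = -8, P_{vy} = -5, giving D = -73 < 0, so the point is a saddle point.
P(-46/73, -26/73) = 251/73.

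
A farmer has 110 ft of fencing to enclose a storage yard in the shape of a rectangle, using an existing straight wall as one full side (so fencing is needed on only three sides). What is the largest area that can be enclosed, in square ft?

Let the sides perpendicular to the wall have length x and the parallel side y, so 2x + y = 110 and the area is A = xy = x(110 − 2x).
A'(x) = 110 − 4x = 0 gives x = 55/2, and A''(x) = −4 < 0 confirms a maximum.
Then y = 110 − 2·55/2 = 55 and A = 3025/2.

3025/2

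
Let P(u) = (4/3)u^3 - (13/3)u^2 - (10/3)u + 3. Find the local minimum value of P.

Critical points: P'(u) = 4u^2 - (26/3)u - 10/3 vanishes at u = -1/3, 5/2.
Since P''(u) = 8u - 26/3, we get P''(-1/3) = -34/3 < 0 ⇒ local maximum; P''(5/2) = 34/3 > 0 ⇒ local minimum.
The local minimum is P(5/2) = -139/12.

-139/12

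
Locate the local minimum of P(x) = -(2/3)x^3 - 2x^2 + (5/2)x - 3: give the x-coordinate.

-5/2

P'(x) = -2x^2 - 4x + 5/2. Setting P'(x) = 0 gives x ∈ {-5/2, 1/2}.
Since P''(x) = -4x - 4, we get P''(-5/2) = 6 > 0 ⇒ local minimum; P''(1/2) = -6 < 0 ⇒ local maximum.
So the local minimum value is P(-5/2) = -34/3.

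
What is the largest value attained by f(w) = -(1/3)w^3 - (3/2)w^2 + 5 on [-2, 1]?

5

The derivative is -w^2 - 3w, whose only zero in [-2, 1] is w = 0.
Candidates: f(-2) = 5/3; f(0) = 5; f(1) = 19/6.
The maximum over the interval is 5, attained at w = 0.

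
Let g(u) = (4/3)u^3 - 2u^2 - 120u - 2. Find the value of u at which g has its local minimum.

Critical points: g'(u) = 4u^2 - 4u - 120 vanishes at u = -5, 6.
g''(u) = 8u - 4. g''(-5) = -44 < 0 ⇒ local maximum; g''(6) = 44 > 0 ⇒ local minimum.
So the local minimum value is g(6) = -506.

6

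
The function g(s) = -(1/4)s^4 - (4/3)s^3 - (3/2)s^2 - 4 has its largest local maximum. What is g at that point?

Critical points: g'(s) = -s^3 - 4s^2 - 3s vanishes at s = -3, -1, 0.
Second-derivative test with g''(s) = -3s^2 - 8s - 3: g''(-3) = -6 < 0 ⇒ local maximum; g''(-1) = 2 > 0 ⇒ local minimum; g''(0) = -3 < 0 ⇒ local maximum.
Thus g has its largest local maximum at s = -3, with value -7/4.

-7/4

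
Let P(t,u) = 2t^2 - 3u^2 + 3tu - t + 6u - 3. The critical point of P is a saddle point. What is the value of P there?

-4/11

∂P/∂t = 4t + 3u - 1 = 0 and ∂P/∂u = 3t - 6u + 6 = 0, so (t, u) = (-4/11, 9/11).
The Hessian has P_{tt} = 4, P_{uu} = -6, P_{tu} = 3, giving D = -33 < 0, so the point is a saddle point.
P(-4/11, 9/11) = -4/11.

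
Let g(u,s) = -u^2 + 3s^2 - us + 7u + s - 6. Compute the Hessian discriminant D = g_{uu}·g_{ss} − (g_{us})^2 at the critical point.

∂g/∂u = -2u - s + 7 = 0 and ∂g/∂s = -u + 6s + 1 = 0, so (u, s) = (43/13, 5/13).
The Hessian has g_{uu} = -2, g_{ss} = 6, g_{us} = -1, giving D = -13 < 0, so the point is a saddle point.
D = (-2)·(6) − (-1)^2 = -13.

-13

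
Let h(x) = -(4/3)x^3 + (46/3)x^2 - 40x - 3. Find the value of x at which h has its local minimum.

5/3

Critical points: h'(x) = -4x^2 + (92/3)x - 40 vanishes at x = 5/3, 6.
Since h''(x) = -8x + 92/3, we get h''(5/3) = 52/3 > 0 ⇒ local minimum; h''(6) = -52/3 < 0 ⇒ local maximum.
The local minimum is h(5/3) = -2693/81.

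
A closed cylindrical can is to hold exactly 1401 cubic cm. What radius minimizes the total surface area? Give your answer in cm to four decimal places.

6.0639

With radius r and height h, πr²h = 1401 so h = 1401/(πr²), and S(r) = 2πr² + 2πrh = 2πr² + 2·1401/r.
S'(r) = 4πr − 2·1401/r² = 0 ⇒ r³ = 1401/(2π), so r ≈ 6.0639 and h = 2r ≈ 12.1278.
S''(r) = 4π + 4·1401/r³ > 0, so this is the minimum; S ≈ 693.1171.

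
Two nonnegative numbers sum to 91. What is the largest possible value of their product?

With x + y = 91, the product is P(x) = x(91 − x).
P'(x) = 91 − 2x = 0 gives x = 91/2; P'' = −2 < 0, so this is the maximum.
P = 91/2·91/2 = 8281/4.

8281/4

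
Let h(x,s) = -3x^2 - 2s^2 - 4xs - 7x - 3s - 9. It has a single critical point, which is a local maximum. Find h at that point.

-31/8

∂h/∂x = -6x - 4s - 7 = 0 and ∂h/∂s = -4x - 4s - 3 = 0, so (x, s) = (-2, 5/4).
The Hessian has h_{xx} = -6, h_{ss} = -4, h_{xs} = -4, giving D = 8 > 0 with h_{xx} < 0, so the point is a local maximum.
h(-2, 5/4) = -31/8.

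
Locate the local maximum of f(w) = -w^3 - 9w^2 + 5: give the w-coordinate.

0

f'(w) = -3w^2 - 18w = 0 at w = -6, 0.
Since f''(w) = -6w - 18, we get f''(-6) = 18 > 0 ⇒ local minimum; f''(0) = -18 < 0 ⇒ local maximum.
So the local maximum value is f(0) = 5.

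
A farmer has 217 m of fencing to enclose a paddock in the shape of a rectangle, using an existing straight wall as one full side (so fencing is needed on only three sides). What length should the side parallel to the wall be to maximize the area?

217/2

Let the sides perpendicular to the wall have length x and the parallel side y, so 2x + y = 217 and the area is A = xy = x(217 − 2x).
A'(x) = 217 − 4x = 0 gives x = 217/4, and A''(x) = −4 < 0 confirms a maximum.
Then y = 217 − 2·217/4 = 217/2 and A = 47089/8.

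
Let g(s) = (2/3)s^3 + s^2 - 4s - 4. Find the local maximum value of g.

g'(s) = 2s^2 + 2s - 4. Setting g'(s) = 0 gives s ∈ {-2, 1}.
Second-derivative test with g''(s) = 4s + 2: g''(-2) = -6 < 0 ⇒ local maximum; g''(1) = 6 > 0 ⇒ local minimum.
So the local maximum value is g(-2) = 8/3.

8/3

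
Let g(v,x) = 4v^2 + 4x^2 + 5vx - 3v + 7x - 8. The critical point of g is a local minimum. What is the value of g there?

-649/39

∂g/∂v = 8v + 5x - 3 = 0 and ∂g/∂x = 5v + 8x + 7 = 0, so (v, x) = (59/39, -71/39).
The Hessian has g_{vv} = 8, g_{xx} = 8, g_{vx} = 5, giving D = 39 > 0 with g_{vv} > 0, so the point is a local minimum.
g(59/39, -71/39) = -649/39.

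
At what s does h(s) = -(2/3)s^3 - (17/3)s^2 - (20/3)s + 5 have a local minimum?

h'(s) = -2s^2 - (34/3)s - 20/3. Setting h'(s) = 0 gives s ∈ {-5, -2/3}.
Second-derivative test with h''(s) = -4s - 34/3: h''(-5) = 26/3 > 0 ⇒ local minimum; h''(-2/3) = -26/3 < 0 ⇒ local maximum.
The local minimum is h(-5) = -20.

-5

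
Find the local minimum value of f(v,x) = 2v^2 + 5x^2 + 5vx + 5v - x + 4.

∂f/∂v = 4v + 5x + 5 = 0 and ∂f/∂x = 5v + 10x - 1 = 0, so (v, x) = (-11/3, 29/15).
The Hessian has f_{vv} = 4, f_{xx} = 10, f_{vx} = 5, giving D = 15 > 0 with f_{vv} > 0, so the point is a local minimum.
f(-11/3, 29/15) = -92/15.

-92/15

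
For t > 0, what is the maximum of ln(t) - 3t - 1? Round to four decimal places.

f'(t) = 1/t − 3 = 0 gives t = 1/3.
f''(t) = -1/t², which is negative for t > 0, so this is a local maximum.
f(1/3) = 1·ln(1/3) - 1 - 1 ≈ -3.0986.

-3.0986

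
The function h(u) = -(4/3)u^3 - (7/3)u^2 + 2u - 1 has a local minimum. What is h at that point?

h'(u) = -4u^2 - (14/3)u + 2. Setting h'(u) = 0 gives u ∈ {-3/2, 1/3}.
h''(u) = -8u - 14/3. h''(-3/2) = 22/3 > 0 ⇒ local minimum; h''(1/3) = -22/3 < 0 ⇒ local maximum.
Thus h has its local minimum at u = -3/2, with value -19/4.

-19/4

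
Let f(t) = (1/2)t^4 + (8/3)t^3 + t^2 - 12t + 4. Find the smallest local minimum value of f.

Critical points: f'(t) = 2t^3 + 8t^2 + 2t - 12 vanishes at t = -3, -2, 1.
Second-derivative test with f''(t) = 6t^2 + 16t + 2: f''(-3) = 8 > 0 ⇒ local minimum; f''(-2) = -6 < 0 ⇒ local maximum; f''(1) = 24 > 0 ⇒ local minimum.
The smallest local minimum is f(1) = -23/6.

-23/6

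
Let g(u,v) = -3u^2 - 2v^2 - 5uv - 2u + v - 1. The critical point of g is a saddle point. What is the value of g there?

∂g/∂u = -6u - 5v - 2 = 0 and ∂g/∂v = -5u - 4v + 1 = 0, so (u, v) = (13, -16).
The Hessian has g_{uu} = -6, g_{vv} = -4, g_{uv} = -5, giving D = -1 < 0, so the point is a saddle point.
g(13, -16) = -22.

-22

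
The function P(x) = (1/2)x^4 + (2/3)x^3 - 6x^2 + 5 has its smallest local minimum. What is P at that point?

-53/2

P'(x) = 2x^3 + 2x^2 - 12x. Setting P'(x) = 0 gives x ∈ {-3, 0, 2}.
Second-derivative test with P''(x) = 6x^2 + 4x - 12: P''(-3) = 30 > 0 ⇒ local minimum; P''(0) = -12 < 0 ⇒ local maximum; P''(2) = 20 > 0 ⇒ local minimum.
So the smallest local minimum value is P(-3) = -53/2.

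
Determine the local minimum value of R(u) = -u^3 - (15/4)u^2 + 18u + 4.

R'(u) = -3u^2 - (15/2)u + 18. Setting R'(u) = 0 gives u ∈ {-4, 3/2}.
Since R''(u) = -6u - 15/2, we get R''(-4) = 33/2 > 0 ⇒ local minimum; R''(3/2) = -33/2 < 0 ⇒ local maximum.
So the local minimum value is R(-4) = -64.

-64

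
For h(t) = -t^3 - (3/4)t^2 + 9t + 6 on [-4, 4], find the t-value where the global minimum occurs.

h'(t) = -3t^2 - (3/2)t + 9, which vanishes at t = -2 and t = 3/2.
Compare values at every candidate in [-4, 4]: h(-4) = 22, h(-2) = -7, h(3/2) = 231/16, h(4) = -34.
Hence the absolute minimum is -34 at t = 4.

4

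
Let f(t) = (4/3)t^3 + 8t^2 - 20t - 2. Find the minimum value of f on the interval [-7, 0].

-2

f'(t) = 4t^2 + 16t - 20, whose only zero in [-7, 0] is t = -5.
Compare values at every candidate in [-7, 0]: f(-7) = 218/3, f(-5) = 394/3, f(0) = -2.
So the minimum is f(0) = -2.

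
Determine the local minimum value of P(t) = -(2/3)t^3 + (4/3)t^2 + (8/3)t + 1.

Critical points: P'(t) = -2t^2 + (8/3)t + 8/3 vanishes at t = -2/3, 2.
Second-derivative test with P''(t) = -4t + 8/3: P''(-2/3) = 16/3 > 0 ⇒ local minimum; P''(2) = -16/3 < 0 ⇒ local maximum.
The local minimum is P(-2/3) = 1/81.

1/81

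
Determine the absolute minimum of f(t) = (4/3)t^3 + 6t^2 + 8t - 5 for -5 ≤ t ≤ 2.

Differentiating, f'(t) = 4t^2 + 12t + 8; which vanishes at t = -2 and t = -1.
Candidates: f(-5) = -185/3, f(-2) = -23/3, f(-1) = -25/3, f(2) = 137/3.
So the minimum is f(-5) = -185/3.

-185/3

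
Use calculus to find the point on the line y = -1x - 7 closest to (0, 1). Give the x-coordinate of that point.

-4

Minimize D(x)^2 = (x + 0)^2 + (-x - 8)^2.
d/dx[D^2] = 2(x + 0) + 2·(-1)·(-x - 8) = 0 ⇒ x = -4.
Then y = -3 and the distance is √(32) ≈ 5.6569.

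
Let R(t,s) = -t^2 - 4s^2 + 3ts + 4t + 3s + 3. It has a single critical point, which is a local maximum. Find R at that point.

∂R/∂t = -2t + 3s + 4 = 0 and ∂R/∂s = 3t - 8s + 3 = 0, so (t, s) = (41/7, 18/7).
The Hessian has R_{tt} = -2, R_{ss} = -8, R_{ts} = 3, giving D = 7 > 0 with R_{tt} < 0, so the point is a local maximum.
R(41/7, 18/7) = 130/7.

130/7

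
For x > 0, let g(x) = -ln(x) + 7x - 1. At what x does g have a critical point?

1/7

g'(x) = -1/x + 7 = 0 gives x = 1/7.
g''(x) = 1/x², which is positive for x > 0, so this is a local minimum.
g(1/7) = -1·ln(1/7) + 1 - 1 ≈ 1.9459.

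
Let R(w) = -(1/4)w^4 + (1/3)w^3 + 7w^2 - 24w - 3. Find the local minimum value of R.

Critical points: R'(w) = -w^3 + w^2 + 14w - 24 vanishes at w = -4, 2, 3.
Second-derivative test with R''(w) = -3w^2 + 2w + 14: R''(-4) = -42 < 0 ⇒ local maximum; R''(2) = 6 > 0 ⇒ local minimum; R''(3) = -7 < 0 ⇒ local maximum.
So the local minimum value is R(2) = -73/3.

-73/3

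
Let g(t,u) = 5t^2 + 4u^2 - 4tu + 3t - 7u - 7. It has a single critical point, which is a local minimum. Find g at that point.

-645/64

∂g/∂t = 10t - 4u + 3 = 0 and ∂g/∂u = -4t + 8u - 7 = 0, so (t, u) = (1/16, 29/32).
The Hessian has g_{tt} = 10, g_{uu} = 8, g_{tu} = -4, giving D = 64 > 0 with g_{tt} > 0, so the point is a local minimum.
g(1/16, 29/32) = -645/64.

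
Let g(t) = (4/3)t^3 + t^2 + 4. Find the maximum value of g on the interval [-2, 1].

19/3

g'(t) = 4t^2 + 2t, which vanishes at t = -1/2 and t = 0.
Candidates: g(-2) = -8/3; g(-1/2) = 49/12; g(0) = 4; g(1) = 19/3.
The maximum over the interval is 19/3, attained at t = 1.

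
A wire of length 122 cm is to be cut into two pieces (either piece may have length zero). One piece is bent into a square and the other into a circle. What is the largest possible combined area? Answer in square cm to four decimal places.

1184.4311

Let x be the length used for the square. Square side x/4; circle radius (122−x)/(2π).
A(x) = (x/4)² + π·((122−x)/(2π))² = x²/16 + (122−x)²/(4π) for 0 ≤ x ≤ 122. A'(x) = x/8 − (122−x)/(2π) = 0 gives x = 4·122/(π+4) ≈ 68.3321.
A'' > 0, so the interior critical point is a minimum; the maximum is at an endpoint. A(0) = 1184.4311 and A(122) = 930.2500, so the largest area is 1184.4311.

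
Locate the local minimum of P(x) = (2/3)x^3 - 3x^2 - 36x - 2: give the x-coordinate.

P'(x) = 2x^2 - 6x - 36 = 0 at x = -3, 6.
P''(x) = 4x - 6. P''(-3) = -18 < 0 ⇒ local maximum; P''(6) = 18 > 0 ⇒ local minimum.
The local minimum is P(6) = -182.

6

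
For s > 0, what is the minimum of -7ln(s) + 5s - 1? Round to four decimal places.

h'(s) = -7/s + 5 = 0 gives s = 7/5.
h''(s) = 7/s², which is positive for s > 0, so this is a local minimum.
h(7/5) = -7·ln(7/5) + 7 - 1 ≈ 3.6447.

3.6447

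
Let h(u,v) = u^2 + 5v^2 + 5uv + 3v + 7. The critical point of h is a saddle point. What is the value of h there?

44/5

∂h/∂u = 2u + 5v = 0 and ∂h/∂v = 5u + 10v + 3 = 0, so (u, v) = (-3, 6/5).
The Hessian has h_{uu} = 2, h_{vv} = 10, h_{uv} = 5, giving D = -5 < 0, so the point is a saddle point.
h(-3, 6/5) = 44/5.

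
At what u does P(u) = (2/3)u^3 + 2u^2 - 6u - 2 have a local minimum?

1

P'(u) = 2u^2 + 4u - 6 = 0 at u = -3, 1.
P''(u) = 4u + 4. P''(-3) = -8 < 0 ⇒ local maximum; P''(1) = 8 > 0 ⇒ local minimum.
So the local minimum value is P(1) = -16/3.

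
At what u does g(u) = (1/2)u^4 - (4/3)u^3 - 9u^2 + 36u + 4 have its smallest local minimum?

g'(u) = 2u^3 - 4u^2 - 18u + 36. Setting g'(u) = 0 gives u ∈ {-3, 2, 3}.
Second-derivative test with g''(u) = 6u^2 - 8u - 18: g''(-3) = 60 > 0 ⇒ local minimum; g''(2) = -10 < 0 ⇒ local maximum; g''(3) = 12 > 0 ⇒ local minimum.
So the smallest local minimum value is g(-3) = -217/2.

-3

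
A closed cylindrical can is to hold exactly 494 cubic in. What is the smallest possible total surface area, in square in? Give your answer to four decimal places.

With radius r and height h, πr²h = 494 so h = 494/(πr²), and S(r) = 2πr² + 2πrh = 2πr² + 2·494/r.
S'(r) = 4πr − 2·494/r² = 0 ⇒ r³ = 494/(2π), so r ≈ 4.2840 and h = 2r ≈ 8.5680.
S''(r) = 4π + 4·494/r³ > 0, so this is the minimum; S ≈ 345.9387.

345.9387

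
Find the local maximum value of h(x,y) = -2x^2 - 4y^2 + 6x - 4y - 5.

∂h/∂x = -4x + 6 = 0 and ∂h/∂y = -8y - 4 = 0, so (x, y) = (3/2, -1/2).
The Hessian has h_{xx} = -4, h_{yy} = -8, h_{xy} = 0, giving D = 32 > 0 with h_{xx} < 0, so the point is a local maximum.
h(3/2, -1/2) = 1/2.

1/2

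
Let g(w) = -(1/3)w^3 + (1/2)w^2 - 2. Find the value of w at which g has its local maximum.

1

g'(w) = -w^2 + w. Setting g'(w) = 0 gives w ∈ {0, 1}.
Since g''(w) = -2w + 1, we get g''(0) = 1 > 0 ⇒ local minimum; g''(1) = -1 < 0 ⇒ local maximum.
So the local maximum value is g(1) = -11/6.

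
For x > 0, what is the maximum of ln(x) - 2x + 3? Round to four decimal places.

1.3069

h'(x) = 1/x − 2 = 0 gives x = 1/2.
h''(x) = -1/x², which is negative for x > 0, so this is a local maximum.
h(1/2) = 1·ln(1/2) - 1 + 3 ≈ 1.3069.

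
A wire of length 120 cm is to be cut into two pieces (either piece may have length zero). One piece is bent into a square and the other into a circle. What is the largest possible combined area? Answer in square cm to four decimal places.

Let x be the length used for the square. Square side x/4; circle radius (120−x)/(2π).
A(x) = (x/4)² + π·((120−x)/(2π))² = x²/16 + (120−x)²/(4π) for 0 ≤ x ≤ 120. A'(x) = x/8 − (120−x)/(2π) = 0 gives x = 4·120/(π+4) ≈ 67.2119.
A'' > 0, so the interior critical point is a minimum; the maximum is at an endpoint. A(0) = 1145.9156 and A(120) = 900.0000, so the largest area is 1145.9156.

1145.9156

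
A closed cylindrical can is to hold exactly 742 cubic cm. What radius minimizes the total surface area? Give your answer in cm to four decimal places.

With radius r and height h, πr²h = 742 so h = 742/(πr²), and S(r) = 2πr² + 2πrh = 2πr² + 2·742/r.
S'(r) = 4πr − 2·742/r² = 0 ⇒ r³ = 742/(2π), so r ≈ 4.9062 and h = 2r ≈ 9.8123.
S''(r) = 4π + 4·742/r³ > 0, so this is the minimum; S ≈ 453.7157.

4.9062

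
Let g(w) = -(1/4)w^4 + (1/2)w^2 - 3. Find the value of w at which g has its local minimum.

Critical points: g'(w) = -w^3 + w vanishes at w = -1, 0, 1.
g''(w) = -3w^2 + 1. g''(-1) = -2 < 0 ⇒ local maximum; g''(0) = 1 > 0 ⇒ local minimum; g''(1) = -2 < 0 ⇒ local maximum.
The local minimum is g(0) = -3.

0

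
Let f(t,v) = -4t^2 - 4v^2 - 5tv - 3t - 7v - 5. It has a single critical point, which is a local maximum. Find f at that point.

∂f/∂t = -8t - 5v - 3 = 0 and ∂f/∂v = -5t - 8v - 7 = 0, so (t, v) = (11/39, -41/39).
The Hessian has f_{tt} = -8, f_{vv} = -8, f_{tv} = -5, giving D = 39 > 0 with f_{tt} < 0, so the point is a local maximum.
f(11/39, -41/39) = -68/39.

-68/39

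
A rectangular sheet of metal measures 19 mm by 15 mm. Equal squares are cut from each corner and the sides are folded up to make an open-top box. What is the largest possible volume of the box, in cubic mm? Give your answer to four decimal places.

With cut size x, the volume is V(x) = x(19 − 2x)(15 − 2x) for 0 < x < 7.5.
V'(x) = 12x^2 − 136x + 285. Setting V'(x) = 0 gives x ≈ 2.7751 (the root in (0, 7.5)).
V''(x) = 24x − 136 is negative there, so this is the maximum; V ≈ 352.7094.

352.7094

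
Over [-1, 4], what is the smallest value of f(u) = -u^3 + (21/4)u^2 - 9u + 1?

f'(u) = -3u^2 + (21/2)u - 9, which vanishes at u = 3/2 and u = 2.
Evaluating at the critical points and endpoints: f(-1) = 65/4,  f(3/2) = -65/16,  f(2) = -4,  f(4) = -15.
So the minimum is f(4) = -15.

-15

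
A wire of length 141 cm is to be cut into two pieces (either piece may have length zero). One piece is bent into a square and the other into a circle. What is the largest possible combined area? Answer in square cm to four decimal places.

Let x be the length used for the square. Square side x/4; circle radius (141−x)/(2π).
A(x) = (x/4)² + π·((141−x)/(2π))² = x²/16 + (141−x)²/(4π) for 0 ≤ x ≤ 141. A'(x) = x/8 − (141−x)/(2π) = 0 gives x = 4·141/(π+4) ≈ 78.9740.
A'' > 0, so the interior critical point is a minimum; the maximum is at an endpoint. A(0) = 1582.0797 and A(141) = 1242.5625, so the largest area is 1582.0797.

1582.0797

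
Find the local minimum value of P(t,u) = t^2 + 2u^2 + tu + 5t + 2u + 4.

-16/7

∂P/∂t = 2t + u + 5 = 0 and ∂P/∂u = t + 4u + 2 = 0, so (t, u) = (-18/7, 1/7).
The Hessian has P_{tt} = 2, P_{uu} = 4, P_{tu} = 1, giving D = 7 > 0 with P_{tt} > 0, so the point is a local minimum.
P(-18/7, 1/7) = -16/7.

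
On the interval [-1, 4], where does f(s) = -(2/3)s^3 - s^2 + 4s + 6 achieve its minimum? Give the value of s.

4

f'(s) = -2s^2 - 2s + 4, whose only zero in [-1, 4] is s = 1.
Candidates: f(-1) = 5/3,  f(1) = 25/3,  f(4) = -110/3.
So the minimum is f(4) = -110/3.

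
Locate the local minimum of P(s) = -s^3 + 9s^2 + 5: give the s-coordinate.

0

Critical points: P'(s) = -3s^2 + 18s vanishes at s = 0, 6.
Second-derivative test with P''(s) = -6s + 18: P''(0) = 18 > 0 ⇒ local minimum; P''(6) = -18 < 0 ⇒ local maximum.
Thus P has its local minimum at s = 0, with value 5.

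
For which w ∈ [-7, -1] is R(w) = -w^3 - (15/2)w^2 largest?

-1

Differentiating, R'(w) = -3w^2 - 15w; whose only zero in [-7, -1] is w = -5.
Candidates: R(-7) = -49/2,  R(-5) = -125/2,  R(-1) = -13/2.
So the maximum is R(-1) = -13/2.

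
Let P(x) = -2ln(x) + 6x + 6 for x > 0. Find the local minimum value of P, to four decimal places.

P'(x) = -2/x + 6 = 0 gives x = 1/3.
P''(x) = 2/x², which is positive for x > 0, so this is a local minimum.
P(1/3) = -2·ln(1/3) + 2 + 6 ≈ 10.1972.

10.1972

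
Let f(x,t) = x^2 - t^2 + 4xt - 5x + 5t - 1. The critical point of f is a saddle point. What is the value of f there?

∂f/∂x = 2x + 4t - 5 = 0 and ∂f/∂t = 4x - 2t + 5 = 0, so (x, t) = (-1/2, 3/2).
The Hessian has f_{xx} = 2, f_{tt} = -2, f_{xt} = 4, giving D = -20 < 0, so the point is a saddle point.
f(-1/2, 3/2) = 4.

4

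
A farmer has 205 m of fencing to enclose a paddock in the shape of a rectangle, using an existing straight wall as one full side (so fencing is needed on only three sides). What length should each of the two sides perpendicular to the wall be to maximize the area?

205/4

Let the sides perpendicular to the wall have length x and the parallel side y, so 2x + y = 205 and the area is A = xy = x(205 − 2x).
A'(x) = 205 − 4x = 0 gives x = 205/4, and A''(x) = −4 < 0 confirms a maximum.
Then y = 205 − 2·205/4 = 205/2 and A = 42025/8.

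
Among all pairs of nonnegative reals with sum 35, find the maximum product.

With x + y = 35, the product is P(x) = x(35 − x).
P'(x) = 35 − 2x = 0 gives x = 35/2; P'' = −2 < 0, so this is the maximum.
P = 35/2·35/2 = 1225/4.

1225/4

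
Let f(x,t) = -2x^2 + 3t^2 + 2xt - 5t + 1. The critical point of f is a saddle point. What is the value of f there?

-11/14

∂f/∂x = -4x + 2t = 0 and ∂f/∂t = 2x + 6t - 5 = 0, so (x, t) = (5/14, 5/7).
The Hessian has f_{xx} = -4, f_{tt} = 6, f_{xt} = 2, giving D = -28 < 0, so the point is a saddle point.
f(5/14, 5/7) = -11/14.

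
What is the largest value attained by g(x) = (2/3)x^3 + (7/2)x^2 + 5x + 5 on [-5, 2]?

103/3

g'(x) = 2x^2 + 7x + 5, which vanishes at x = -5/2 and x = -1.
Evaluating at the critical points and endpoints: g(-5) = -95/6,  g(-5/2) = 95/24,  g(-1) = 17/6,  g(2) = 103/3.
Hence the absolute maximum is 103/3 at x = 2.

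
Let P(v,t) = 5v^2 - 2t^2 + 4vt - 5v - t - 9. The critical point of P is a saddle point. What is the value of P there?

∂P/∂v = 10v + 4t - 5 = 0 and ∂P/∂t = 4v - 4t - 1 = 0, so (v, t) = (3/7, 5/28).
The Hessian has P_{vv} = 10, P_{tt} = -4, P_{vt} = 4, giving D = -56 < 0, so the point is a saddle point.
P(3/7, 5/28) = -569/56.

-569/56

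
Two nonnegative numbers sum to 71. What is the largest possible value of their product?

With x + y = 71, the product is P(x) = x(71 − x).
P'(x) = 71 − 2x = 0 gives x = 71/2; P'' = −2 < 0, so this is the maximum.
P = 71/2·71/2 = 5041/4.

5041/4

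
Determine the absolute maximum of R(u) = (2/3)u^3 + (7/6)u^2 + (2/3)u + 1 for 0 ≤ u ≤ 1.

7/2

The derivative is 2u^2 + (7/3)u + 2/3, which has no zeros in [0, 1].
Compare values at every candidate in [0, 1]: R(0) = 1; R(1) = 7/2.
The maximum over the interval is 7/2, attained at u = 1.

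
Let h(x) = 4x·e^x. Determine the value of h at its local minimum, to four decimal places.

Differentiating with the product rule gives h'(x) = (4x + 4)·e^x. Since e^x > 0, the only critical point is x = -1.
h''(-1) has the same sign as 4 > 0, so this is a local minimum.
h(-1) = (-4)·e^(-1) ≈ -1.4715.

-1.4715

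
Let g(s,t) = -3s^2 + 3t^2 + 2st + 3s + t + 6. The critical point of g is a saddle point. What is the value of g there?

∂g/∂s = -6s + 2t + 3 = 0 and ∂g/∂t = 2s + 6t + 1 = 0, so (s, t) = (2/5, -3/10).
The Hessian has g_{ss} = -6, g_{tt} = 6, g_{st} = 2, giving D = -40 < 0, so the point is a saddle point.
g(2/5, -3/10) = 129/20.

129/20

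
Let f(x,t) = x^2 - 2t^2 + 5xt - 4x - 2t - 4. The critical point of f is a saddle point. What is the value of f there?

-200/33

∂f/∂x = 2x + 5t - 4 = 0 and ∂f/∂t = 5x - 4t - 2 = 0, so (x, t) = (26/33, 16/33).
The Hessian has f_{xx} = 2, f_{tt} = -4, f_{xt} = 5, giving D = -33 < 0, so the point is a saddle point.
f(26/33, 16/33) = -200/33.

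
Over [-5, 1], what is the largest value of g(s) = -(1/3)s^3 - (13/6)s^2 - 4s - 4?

g'(s) = -s^2 - (13/3)s - 4, which vanishes at s = -3 and s = -4/3.
Evaluating at the critical points and endpoints: g(-5) = 7/2,  g(-3) = -5/2,  g(-4/3) = -140/81,  g(1) = -21/2.
Hence the absolute maximum is 7/2 at s = -5.

7/2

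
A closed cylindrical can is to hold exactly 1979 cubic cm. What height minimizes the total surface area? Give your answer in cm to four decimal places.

With radius r and height h, πr²h = 1979 so h = 1979/(πr²), and S(r) = 2πr² + 2πrh = 2πr² + 2·1979/r.
S'(r) = 4πr − 2·1979/r² = 0 ⇒ r³ = 1979/(2π), so r ≈ 6.8039 and h = 2r ≈ 13.6077.
S''(r) = 4π + 4·1979/r³ > 0, so this is the minimum; S ≈ 872.5930.

13.6077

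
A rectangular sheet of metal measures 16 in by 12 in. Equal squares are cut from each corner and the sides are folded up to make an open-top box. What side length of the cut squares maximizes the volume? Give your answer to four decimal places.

With cut size x, the volume is V(x) = x(16 − 2x)(12 − 2x) for 0 < x < 6.
V'(x) = 12x^2 − 112x + 192. Setting V'(x) = 0 gives x ≈ 2.2630 (the root in (0, 6)).
V''(x) = 24x − 112 is negative there, so this is the maximum; V ≈ 194.0674.

2.2630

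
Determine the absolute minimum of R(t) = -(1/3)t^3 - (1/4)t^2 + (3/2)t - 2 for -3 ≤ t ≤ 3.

Differentiating, R'(t) = -t^2 - (1/2)t + 3/2; which vanishes at t = -3/2 and t = 1.
Compare values at every candidate in [-3, 3]: R(-3) = 1/4, R(-3/2) = -59/16, R(1) = -13/12, R(3) = -35/4.
Hence the absolute minimum is -35/4 at t = 3.

-35/4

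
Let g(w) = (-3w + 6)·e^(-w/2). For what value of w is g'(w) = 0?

Differentiating with the product rule gives g'(w) = ((3/2)w - 6)·e^(-w/2). Since e^(-w/2) > 0, the only critical point is w = 4.
g''(4) has the same sign as 3/2 > 0, so this is a local minimum.
g(4) = (-6)·e^(-2) ≈ -0.8120.

4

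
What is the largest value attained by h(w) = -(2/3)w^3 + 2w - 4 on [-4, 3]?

The derivative is -2w^2 + 2, which vanishes at w = -1 and w = 1.
Candidates: h(-4) = 92/3,  h(-1) = -16/3,  h(1) = -8/3,  h(3) = -16.
The maximum over the interval is 92/3, attained at w = -4.

92/3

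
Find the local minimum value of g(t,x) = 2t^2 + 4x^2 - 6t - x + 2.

∂g/∂t = 4t - 6 = 0 and ∂g/∂x = 8x - 1 = 0, so (t, x) = (3/2, 1/8).
The Hessian has g_{tt} = 4, g_{xx} = 8, g_{tx} = 0, giving D = 32 > 0 with g_{tt} > 0, so the point is a local minimum.
g(3/2, 1/8) = -41/16.

-41/16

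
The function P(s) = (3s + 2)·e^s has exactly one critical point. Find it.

P'(s) = 3·e^s + (3s + 2)·1·e^s = (3s + 5)·e^s. Since e^s > 0, the only critical point is s = -5/3.
P''(-5/3) has the same sign as 3 > 0, so this is a local minimum.
P(-5/3) = (-3)·e^(-5/3) ≈ -0.5666.

-5/3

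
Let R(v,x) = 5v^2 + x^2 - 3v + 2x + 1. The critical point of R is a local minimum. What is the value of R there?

∂R/∂v = 10v - 3 = 0 and ∂R/∂x = 2x + 2 = 0, so (v, x) = (3/10, -1).
The Hessian has R_{vv} = 10, R_{xx} = 2, R_{vx} = 0, giving D = 20 > 0 with R_{vv} > 0, so the point is a local minimum.
R(3/10, -1) = -9/20.

-9/20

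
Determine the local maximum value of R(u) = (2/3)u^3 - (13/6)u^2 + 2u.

46/81

R'(u) = 2u^2 - (13/3)u + 2. Setting R'(u) = 0 gives u ∈ {2/3, 3/2}.
R''(u) = 4u - 13/3. R''(2/3) = -5/3 < 0 ⇒ local maximum; R''(3/2) = 5/3 > 0 ⇒ local minimum.
So the local maximum value is R(2/3) = 46/81.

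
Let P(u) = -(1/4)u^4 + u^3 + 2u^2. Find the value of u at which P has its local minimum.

P'(u) = -u^3 + 3u^2 + 4u. Setting P'(u) = 0 gives u ∈ {-1, 0, 4}.
Since P''(u) = -3u^2 + 6u + 4, we get P''(-1) = -5 < 0 ⇒ local maximum; P''(0) = 4 > 0 ⇒ local minimum; P''(4) = -20 < 0 ⇒ local maximum.
So the local minimum value is P(0) = 0.

0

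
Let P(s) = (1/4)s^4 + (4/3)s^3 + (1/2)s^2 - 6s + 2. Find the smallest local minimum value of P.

P'(s) = s^3 + 4s^2 + s - 6. Setting P'(s) = 0 gives s ∈ {-3, -2, 1}.
Second-derivative test with P''(s) = 3s^2 + 8s + 1: P''(-3) = 4 > 0 ⇒ local minimum; P''(-2) = -3 < 0 ⇒ local maximum; P''(1) = 12 > 0 ⇒ local minimum.
Thus P has its smallest local minimum at s = 1, with value -23/12.

-23/12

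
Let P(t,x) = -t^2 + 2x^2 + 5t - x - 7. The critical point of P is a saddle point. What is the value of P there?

∂P/∂t = -2t + 5 = 0 and ∂P/∂x = 4x - 1 = 0, so (t, x) = (5/2, 1/4).
The Hessian has P_{tt} = -2, P_{xx} = 4, P_{tx} = 0, giving D = -8 < 0, so the point is a saddle point.
P(5/2, 1/4) = -7/8.

-7/8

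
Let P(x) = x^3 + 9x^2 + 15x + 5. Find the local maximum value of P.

Critical points: P'(x) = 3x^2 + 18x + 15 vanishes at x = -5, -1.
Second-derivative test with P''(x) = 6x + 18: P''(-5) = -12 < 0 ⇒ local maximum; P''(-1) = 12 > 0 ⇒ local minimum.
Thus P has its local maximum at x = -5, with value 30.

30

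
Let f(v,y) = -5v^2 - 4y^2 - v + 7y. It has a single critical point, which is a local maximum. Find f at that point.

∂f/∂v = -10v - 1 = 0 and ∂f/∂y = -8y + 7 = 0, so (v, y) = (-1/10, 7/8).
The Hessian has f_{vv} = -10, f_{yy} = -8, f_{vy} = 0, giving D = 80 > 0 with f_{vv} < 0, so the point is a local maximum.
f(-1/10, 7/8) = 249/80.

249/80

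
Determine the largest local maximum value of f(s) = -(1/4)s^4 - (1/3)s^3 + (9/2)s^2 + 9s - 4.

137/4

f'(s) = -s^3 - s^2 + 9s + 9. Setting f'(s) = 0 gives s ∈ {-3, -1, 3}.
Second-derivative test with f''(s) = -3s^2 - 2s + 9: f''(-3) = -12 < 0 ⇒ local maximum; f''(-1) = 8 > 0 ⇒ local minimum; f''(3) = -24 < 0 ⇒ local maximum.
So the largest local maximum value is f(3) = 137/4.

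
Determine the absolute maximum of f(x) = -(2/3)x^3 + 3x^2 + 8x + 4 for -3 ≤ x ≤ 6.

The derivative is -2x^2 + 6x + 8, which vanishes at x = -1 and x = 4.
Candidates: f(-3) = 25; f(-1) = -1/3; f(4) = 124/3; f(6) = 16.
So the maximum is f(4) = 124/3.

124/3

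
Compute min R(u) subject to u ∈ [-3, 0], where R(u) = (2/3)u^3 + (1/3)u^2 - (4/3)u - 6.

-17

R'(u) = 2u^2 + (2/3)u - 4/3, whose only zero in [-3, 0] is u = -1.
Evaluating at the critical points and endpoints: R(-3) = -17, R(-1) = -5, R(0) = -6.
Hence the absolute minimum is -17 at u = -3.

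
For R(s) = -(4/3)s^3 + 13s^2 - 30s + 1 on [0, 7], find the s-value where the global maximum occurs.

5

The derivative is -4s^2 + 26s - 30, which vanishes at s = 3/2 and s = 5.
Compare values at every candidate in [0, 7]: R(0) = 1; R(3/2) = -77/4; R(5) = 28/3; R(7) = -88/3.
So the maximum is R(5) = 28/3.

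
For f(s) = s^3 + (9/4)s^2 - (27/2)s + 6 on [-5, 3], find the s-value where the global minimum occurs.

Differentiating, f'(s) = 3s^2 + (9/2)s - 27/2; which vanishes at s = -3 and s = 3/2.
Evaluating at the critical points and endpoints: f(-5) = 19/4, f(-3) = 159/4, f(3/2) = -93/16, f(3) = 51/4.
The minimum over the interval is -93/16, attained at s = 3/2.

3/2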